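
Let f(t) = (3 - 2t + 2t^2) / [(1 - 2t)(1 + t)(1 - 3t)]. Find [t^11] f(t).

Partial fractions give a closed form: a_n = (-10/3)·2^n + (7/12)·(-1)^n + (23/4)·3^n.
At n = 11: a_11 = 1011768.

1011768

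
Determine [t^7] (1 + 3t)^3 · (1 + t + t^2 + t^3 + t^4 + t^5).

54

(1 + 3t)^3 has coefficients 1,9,27,27 for degrees 0…3.
(1 + t + t^2 + t^3 + t^4 + t^5) has coefficients 1,1,1,1,1,1,0,0 for degrees 0…7.
[t^7] = 1·0 + 9·0 + 27·1 + 27·1 = 54.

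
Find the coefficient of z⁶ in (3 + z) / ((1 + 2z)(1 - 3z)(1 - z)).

2229

Partial fractions give a closed form: a_n = (2/3)·(-2)^n + (3)·3^n + (-2/3)·1^n.
At n = 6: a_6 = 2229.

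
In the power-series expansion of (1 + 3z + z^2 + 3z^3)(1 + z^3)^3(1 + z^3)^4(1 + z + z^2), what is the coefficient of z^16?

224

(1 + 3z + z^2 + 3z^3) has coefficients 1,3,1,3 for degrees 0…3.
(1 + z^3)^3 has coefficients 1,0,0,3,0,0,3,0,0,1,0,0,0,0,0,0,0 for degrees 0…16.
Multiplying by (1 + z^3)^4 gives running coefficients 1,0,0,7,0,0,21,0,0,35,0,0,35,0,0,21,0 for degrees 0…16.
Finally multiplying by (1 + z + z^2), the product of all factors after the first has coefficients 1,1,1,7,7,7,21,21,21,35,35,35,35,35,35,21,21 for degrees 0…16.
[z^16] = 1·21 + 3·21 + 1·35 + 3·35 = 224.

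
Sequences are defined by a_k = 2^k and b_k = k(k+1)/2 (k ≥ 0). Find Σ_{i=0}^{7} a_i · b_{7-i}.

Write out a_i and b_{7-i} for i = 0,…,7 and sum the products.
Σ = 1·28 + 2·21 + 4·15 + 8·10 + 16·6 + 32·3 + 64·1 + 128·0 = 466.

466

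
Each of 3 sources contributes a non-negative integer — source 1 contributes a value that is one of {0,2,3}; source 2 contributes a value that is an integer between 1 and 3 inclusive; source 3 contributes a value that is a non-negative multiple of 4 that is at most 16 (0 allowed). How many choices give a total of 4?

2

The generating function for the choices is (1 + t² + t³)·(t + t² + t³)·(1 + t⁴ + t⁸ + t¹² + t¹⁶); the count is [t⁴].
(1 + t² + t³) has coefficients 1,0,1,1 for degrees 0…3.
(t + t² + t³) has coefficients 0,1,1,1,0 for degrees 0…4.
Finally multiplying by (1 + t⁴ + t⁸ + t¹² + t¹⁶), the product of all factors after the first has coefficients 0,1,1,1,0 for degrees 0…4.
[t⁴] = 1·0 + 1·1 + 1·1 = 2.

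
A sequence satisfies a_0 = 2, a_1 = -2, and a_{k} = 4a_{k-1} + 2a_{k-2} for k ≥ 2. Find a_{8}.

-34528

The ordinary generating function has denominator 1 - 4y - 2y^2.
Iterating the recurrence: a_0,…,a_{8} = 2, -2, -4, -20, -88, -392, -1744, -7760, -34528.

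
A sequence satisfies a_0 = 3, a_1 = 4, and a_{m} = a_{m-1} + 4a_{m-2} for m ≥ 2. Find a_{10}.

25696

The ordinary generating function has denominator 1 - y - 4y^2.
Iterating the recurrence: a_0,…,a_{10} = 3, 4, 16, 32, 96, 224, 608, 1504, 3936, 9952, 25696.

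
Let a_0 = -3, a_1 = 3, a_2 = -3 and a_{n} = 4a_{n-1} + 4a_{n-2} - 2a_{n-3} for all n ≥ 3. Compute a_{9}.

25080

The ordinary generating function has denominator 1 - 4z - 4z^2 + 2z^3.
Iterating the recurrence: a_0,…,a_{9} = -3, 3, -3, 6, 6, 54, 228, 1116, 5268, 25080.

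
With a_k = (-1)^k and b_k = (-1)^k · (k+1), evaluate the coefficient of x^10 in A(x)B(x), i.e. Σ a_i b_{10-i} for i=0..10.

66

This is [x^10] in the product of the two ordinary generating functions.
Σ = 1·11 − 1·(-10) + 1·9 − 1·(-8) + 1·7 − 1·(-6) + 1·5 − 1·(-4) + 1·3 − 1·(-2) + 1·1 = 66.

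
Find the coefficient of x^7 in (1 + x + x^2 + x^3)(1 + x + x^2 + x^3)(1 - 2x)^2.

4

(1 + x + x^2 + x^3) has coefficients 1,1,1,1 for degrees 0…3.
(1 + x + x^2 + x^3) has coefficients 1,1,1,1,0,0,0,0 for degrees 0…7.
Finally multiplying by (1 - 2x)^2, the product of all factors after the first has coefficients 1,-3,1,1,0,4,0,0 for degrees 0…7.
[x^7] = 1·0 + 1·0 + 1·4 + 1·0 = 4.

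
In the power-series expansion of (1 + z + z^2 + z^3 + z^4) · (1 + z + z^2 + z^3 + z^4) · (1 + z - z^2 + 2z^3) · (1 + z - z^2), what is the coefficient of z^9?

2

(1 + z + z^2 + z^3 + z^4) has coefficients 1,1,1,1,1 for degrees 0…4.
(1 + z + z^2 + z^3 + z^4) has coefficients 1,1,1,1,1,0,0,0,0,0 for degrees 0…9.
Multiplying by (1 + z - z^2 + 2z^3) gives running coefficients 1,2,1,3,3,2,1,2,0,0 for degrees 0…9.
Finally multiplying by (1 + z - z^2), the product of all factors after the first has coefficients 1,3,2,2,5,2,0,1,1,-2 for degrees 0…9.
[z^9] = 1·(-2) + 1·1 + 1·1 + 1·0 + 1·2 = 2.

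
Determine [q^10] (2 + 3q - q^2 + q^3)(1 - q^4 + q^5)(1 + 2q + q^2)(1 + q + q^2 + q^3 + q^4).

7

(2 + 3q - q^2 + q^3) has coefficients 2,3,-1,1 for degrees 0…3.
(1 - q^4 + q^5) has coefficients 1,0,0,0,-1,1,0,0,0,0,0 for degrees 0…10.
Multiplying by (1 + 2q + q^2) gives running coefficients 1,2,1,0,-1,-1,1,1,0,0,0 for degrees 0…10.
Finally multiplying by (1 + q + q^2 + q^3 + q^4), the product of all factors after the first has coefficients 1,3,4,4,3,1,0,0,0,1,2 for degrees 0…10.
[q^10] = 2·2 + 3·1 − 1·0 + 1·0 = 7.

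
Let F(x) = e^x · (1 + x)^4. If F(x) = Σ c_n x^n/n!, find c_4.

The EGF product rule gives c_4 = Σ_{k_1+k_2=4} C(4; k_1,k_2) · ∏ g_i(k_i), where e^x gives (1)^k; (1+x)^4 gives the falling factorial (4)_k.
g_1(k) for k = 0…4: 1, 1, 1, 1, 1.
g_2(k) for k = 0…4: 1, 4, 12, 24, 24.
c_4 = Σ_k C(4,k)·g_1(k)·g_2(4−k) = 1·1·24 + 4·1·24 + 6·1·12 + 4·1·4 + 1·1·1 = 24 + 96 + 72 + 16 + 1 = 209.

209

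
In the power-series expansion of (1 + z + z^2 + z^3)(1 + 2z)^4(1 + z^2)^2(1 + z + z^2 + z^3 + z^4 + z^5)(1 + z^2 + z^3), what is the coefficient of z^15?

977

(1 + z + z^2 + z^3) has coefficients 1,1,1,1 for degrees 0…3.
(1 + 2z)^4 has coefficients 1,8,24,32,16,0,0,0,0,0,0,0,0,0,0,0 for degrees 0…15.
Multiplying by (1 + z^2)^2 gives running coefficients 1,8,26,48,65,72,56,32,16,0,0,0,0,0,0,0 for degrees 0…15.
Multiplying by (1 + z + z^2 + z^3 + z^4 + z^5) gives running coefficients 1,9,35,83,148,220,275,299,289,241,176,104,48,16,0,0 for degrees 0…15.
Finally multiplying by (1 + z^2 + z^3), the product of all factors after the first has coefficients 1,9,36,93,192,338,506,667,784,815,764,634,465,296,152,64 for degrees 0…15.
[z^15] = 1·64 + 1·152 + 1·296 + 1·465 = 977.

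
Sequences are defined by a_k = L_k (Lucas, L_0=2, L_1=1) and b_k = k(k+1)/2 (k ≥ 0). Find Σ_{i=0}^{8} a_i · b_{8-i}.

This is [x^8] in the product of the two ordinary generating functions.
Σ = 2·36 + 1·28 + 3·21 + 4·15 + 7·10 + 11·6 + 18·3 + 29·1 + 47·0 = 442.

442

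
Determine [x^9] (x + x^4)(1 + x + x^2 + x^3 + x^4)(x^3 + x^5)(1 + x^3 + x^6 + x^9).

(x + x^4) has coefficients 0,1,0,0,1 for degrees 0…4.
(1 + x + x^2 + x^3 + x^4) has coefficients 1,1,1,1,1,0,0,0,0,0 for degrees 0…9.
Multiplying by (x^3 + x^5) gives running coefficients 0,0,0,1,1,2,2,2,1,1 for degrees 0…9.
Finally multiplying by (1 + x^3 + x^6 + x^9), the product of all factors after the first has coefficients 0,0,0,1,1,2,3,3,3,4 for degrees 0…9.
[x^9] = 1·3 + 1·2 = 5.

5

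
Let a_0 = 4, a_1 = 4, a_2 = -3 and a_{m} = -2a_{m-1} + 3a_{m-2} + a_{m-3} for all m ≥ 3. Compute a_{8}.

The ordinary generating function has denominator 1 + 2q - 3q^2 - q^3.
Iterating the recurrence: a_0,…,a_{8} = 4, 4, -3, 22, -49, 161, -447, 1328, -3836.

-3836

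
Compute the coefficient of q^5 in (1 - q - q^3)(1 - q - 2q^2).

2

(1 - q - q^3) has coefficients 1,-1,0,-1 for degrees 0…3.
(1 - q - 2q^2) has coefficients 1,-1,-2,0,0,0 for degrees 0…5.
[q^5] = 1·0 − 1·0 − 1·(-2) = 2.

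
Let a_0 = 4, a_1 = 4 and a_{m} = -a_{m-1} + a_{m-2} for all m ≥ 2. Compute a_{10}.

The ordinary generating function has denominator 1 + y - y^2.
Iterating the recurrence: a_0,…,a_{10} = 4, 4, 0, 4, -4, 8, -12, 20, -32, 52, -84.

-84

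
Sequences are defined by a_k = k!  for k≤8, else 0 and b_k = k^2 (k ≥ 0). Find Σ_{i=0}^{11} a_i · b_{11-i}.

The convolution is the x^11 coefficient of A(x)B(x).
Σ = 1·121 + 1·100 + 2·81 + 6·64 + 24·49 + 120·36 + 720·25 + 5040·16 + 40320·9 + 0·4 + 0·1 + 0·0 = 467783.

467783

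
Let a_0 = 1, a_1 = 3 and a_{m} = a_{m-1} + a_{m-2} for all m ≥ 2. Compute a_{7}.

47

The ordinary generating function has denominator 1 - q - q^2.
Iterating the recurrence: a_0,…,a_{7} = 1, 3, 4, 7, 11, 18, 29, 47.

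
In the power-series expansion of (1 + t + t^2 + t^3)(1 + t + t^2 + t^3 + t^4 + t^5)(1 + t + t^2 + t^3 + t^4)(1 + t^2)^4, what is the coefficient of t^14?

114

(1 + t + t^2 + t^3) has coefficients 1,1,1,1 for degrees 0…3.
(1 + t + t^2 + t^3 + t^4 + t^5) has coefficients 1,1,1,1,1,1,0,0,0,0,0,0,0,0,0 for degrees 0…14.
Multiplying by (1 + t + t^2 + t^3 + t^4) gives running coefficients 1,2,3,4,5,5,4,3,2,1,0,0,0,0,0 for degrees 0…14.
Finally multiplying by (1 + t^2)^4, the product of all factors after the first has coefficients 1,2,7,12,23,33,46,55,61,61,55,46,33,23,12 for degrees 0…14.
[t^14] = 1·12 + 1·23 + 1·33 + 1·46 = 114.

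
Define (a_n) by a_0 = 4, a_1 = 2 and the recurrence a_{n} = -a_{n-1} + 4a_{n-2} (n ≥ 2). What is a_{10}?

12782

The ordinary generating function has denominator 1 + z - 4z^2.
Iterating the recurrence: a_0,…,a_{10} = 4, 2, 14, -6, 62, -86, 334, -678, 2014, -4726, 12782.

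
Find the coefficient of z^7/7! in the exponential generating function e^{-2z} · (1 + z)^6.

The EGF product rule gives c_7 = Σ_{k_1+k_2=7} C(7; k_1,k_2) · ∏ g_i(k_i), where e^{-2z} gives (-2)^k; (1+z)^6 gives the falling factorial (6)_k.
g_1(k) for k = 0…7: 1, -2, 4, -8, 16, -32, 64, -128.
g_2(k) for k = 0…7: 1, 6, 30, 120, 360, 720, 720, 0.
c_7 = Σ_k C(7,k)·g_1(k)·g_2(7−k) = 7·(-2)·720 + 21·4·720 + 35·(-8)·360 + 35·16·120 + 21·(-32)·30 + 7·64·6 + 1·(-128)·1 = −10080 + 60480 − 100800 + 67200 − 20160 + 2688 − 128 = -800.

-800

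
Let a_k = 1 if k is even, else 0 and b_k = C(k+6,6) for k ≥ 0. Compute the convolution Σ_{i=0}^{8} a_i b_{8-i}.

Write out a_i and b_{8-i} for i = 0,…,8 and sum the products.
Σ = 1·3003 + 0·1716 + 1·924 + 0·462 + 1·210 + 0·84 + 1·28 + 0·7 + 1·1 = 4166.

4166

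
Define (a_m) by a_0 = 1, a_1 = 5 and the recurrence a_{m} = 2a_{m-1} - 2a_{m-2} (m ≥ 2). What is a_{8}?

16

The ordinary generating function has denominator 1 - 2x + 2x^2.
Iterating the recurrence: a_0,…,a_{8} = 1, 5, 8, 6, -4, -20, -32, -24, 16.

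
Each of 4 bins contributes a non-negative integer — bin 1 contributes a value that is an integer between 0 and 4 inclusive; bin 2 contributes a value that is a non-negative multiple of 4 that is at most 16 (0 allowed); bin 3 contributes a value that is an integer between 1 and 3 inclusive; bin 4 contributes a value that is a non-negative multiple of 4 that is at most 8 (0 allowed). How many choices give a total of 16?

The generating function for the choices is (1 + t + t² + t³ + t⁴)·(1 + t⁴ + t⁸ + t¹² + t¹⁶)·(t + t² + t³)·(1 + t⁴ + t⁸); the count is [t¹⁶].
(1 + t + t² + t³ + t⁴) has coefficients 1,1,1,1,1 for degrees 0…4.
(1 + t⁴ + t⁸ + t¹² + t¹⁶) has coefficients 1,0,0,0,1,0,0,0,1,0,0,0,1,0,0,0,1 for degrees 0…16.
Multiplying by (t + t² + t³) gives running coefficients 0,1,1,1,0,1,1,1,0,1,1,1,0,1,1,1,0 for degrees 0…16.
Finally multiplying by (1 + t⁴ + t⁸), the product of all factors after the first has coefficients 0,1,1,1,0,2,2,2,0,3,3,3,0,3,3,3,0 for degrees 0…16.
[t¹⁶] = 1·0 + 1·3 + 1·3 + 1·3 + 1·0 = 9.

9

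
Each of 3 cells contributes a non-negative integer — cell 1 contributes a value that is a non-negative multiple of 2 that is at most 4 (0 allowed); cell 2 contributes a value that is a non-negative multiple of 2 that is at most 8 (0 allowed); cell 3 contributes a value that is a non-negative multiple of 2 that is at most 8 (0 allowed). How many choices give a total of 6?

The generating function for the choices is (1 + x² + x⁴)·(1 + x² + x⁴ + x⁶ + x⁸)·(1 + x² + x⁴ + x⁶ + x⁸); the count is [x⁶].
(1 + x² + x⁴) has coefficients 1,0,1,0,1 for degrees 0…4.
(1 + x² + x⁴ + x⁶ + x⁸) has coefficients 1,0,1,0,1,0,1 for degrees 0…6.
Finally multiplying by (1 + x² + x⁴ + x⁶ + x⁸), the product of all factors after the first has coefficients 1,0,2,0,3,0,4 for degrees 0…6.
[x⁶] = 1·4 + 1·3 + 1·2 = 9.

9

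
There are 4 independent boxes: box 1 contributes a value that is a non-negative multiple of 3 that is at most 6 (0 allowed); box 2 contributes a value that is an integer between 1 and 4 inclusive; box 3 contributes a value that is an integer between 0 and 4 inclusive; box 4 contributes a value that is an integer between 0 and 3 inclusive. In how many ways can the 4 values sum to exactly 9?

The generating function for the choices is (1 + y^3 + y^6)·(y + y^2 + y^3 + y^4)·(1 + y + y^2 + y^3 + y^4)·(1 + y + y^2 + y^3); the count is [y^9].
(1 + y^3 + y^6) has coefficients 1,0,0,1,0,0,1 for degrees 0…6.
(y + y^2 + y^3 + y^4) has coefficients 0,1,1,1,1,0,0,0,0,0 for degrees 0…9.
Multiplying by (1 + y + y^2 + y^3 + y^4) gives running coefficients 0,1,2,3,4,4,3,2,1,0 for degrees 0…9.
Finally multiplying by (1 + y + y^2 + y^3), the product of all factors after the first has coefficients 0,1,3,6,10,13,14,13,10,6 for degrees 0…9.
[y^9] = 1·6 + 1·14 + 1·6 = 26.

26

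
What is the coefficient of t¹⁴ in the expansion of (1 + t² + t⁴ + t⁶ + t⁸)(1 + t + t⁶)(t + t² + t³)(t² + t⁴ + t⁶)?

10

(1 + t² + t⁴ + t⁶ + t⁸) has coefficients 1,0,1,0,1,0,1,0,1 for degrees 0…8.
(1 + t + t⁶) has coefficients 1,1,0,0,0,0,1,0,0,0,0,0,0,0,0 for degrees 0…14.
Multiplying by (t + t² + t³) gives running coefficients 0,1,2,2,1,0,0,1,1,1,0,0,0,0,0 for degrees 0…14.
Finally multiplying by (t² + t⁴ + t⁶), the product of all factors after the first has coefficients 0,0,0,1,2,3,3,3,3,3,2,2,1,2,1 for degrees 0…14.
[t¹⁴] = 1·1 + 1·1 + 1·2 + 1·3 + 1·3 = 10.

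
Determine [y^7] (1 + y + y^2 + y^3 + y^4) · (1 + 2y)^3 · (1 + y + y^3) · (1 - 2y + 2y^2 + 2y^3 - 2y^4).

81

(1 + y + y^2 + y^3 + y^4) has coefficients 1,1,1,1,1 for degrees 0…4.
(1 + 2y)^3 has coefficients 1,6,12,8,0,0,0,0 for degrees 0…7.
Multiplying by (1 + y + y^3) gives running coefficients 1,7,18,21,14,12,8,0 for degrees 0…7.
Finally multiplying by (1 - 2y + 2y^2 + 2y^3 - 2y^4), the product of all factors after the first has coefficients 1,5,6,1,20,48,18,-6 for degrees 0…7.
[y^7] = 1·(-6) + 1·18 + 1·48 + 1·20 + 1·1 = 81.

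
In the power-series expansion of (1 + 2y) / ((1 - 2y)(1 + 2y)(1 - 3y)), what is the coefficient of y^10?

The denominator gives the recurrence a_n = 3a_(n−1) + 4a_(n−2) − 12a_(n−3) for n ≥ 3; the numerator fixes a_0 = 1, a_1 = 5, a_2 = 19.
Iterating: 1, 5, 19, 65, 211, 665, 2059, 6305, 19171, 58025, 175099, so a_10 = 175099.

175099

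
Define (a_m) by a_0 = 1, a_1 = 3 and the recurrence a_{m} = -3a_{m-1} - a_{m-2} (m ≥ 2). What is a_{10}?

The ordinary generating function has denominator 1 + 3q + q^2.
Iterating the recurrence: a_0,…,a_{10} = 1, 3, -10, 27, -71, 186, -487, 1275, -3338, 8739, -22879.

-22879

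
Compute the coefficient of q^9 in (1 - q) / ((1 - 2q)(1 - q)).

512

Partial fractions give a closed form: a_n = (1)·2^n.
At n = 9: a_9 = 512.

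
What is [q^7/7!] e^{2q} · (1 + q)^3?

8864

The EGF product rule gives c_7 = Σ_{k_1+k_2=7} C(7; k_1,k_2) · ∏ g_i(k_i), where e^{2q} gives (2)^k; (1+q)^3 gives the falling factorial (3)_k.
g_1(k) for k = 0…7: 1, 2, 4, 8, 16, 32, 64, 128.
g_2(k) for k = 0…7: 1, 3, 6, 6, 0, 0, 0, 0.
c_7 = Σ_k C(7,k)·g_1(k)·g_2(7−k) = 35·16·6 + 21·32·6 + 7·64·3 + 1·128·1 = 3360 + 4032 + 1344 + 128 = 8864.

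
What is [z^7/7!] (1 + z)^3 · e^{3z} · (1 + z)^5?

4602699

The EGF product rule gives c_7 = Σ_{k_1+k_2+k_3=7} C(7; k_1,k_2,k_3) · ∏ g_i(k_i), where (1+z)^3 gives the falling factorial (3)_k; e^{3z} gives (3)^k; (1+z)^5 gives the falling factorial (5)_k.
g_1(k) for k = 0…7: 1, 3, 6, 6, 0, 0, 0, 0.
g_2(k) for k = 0…7: 1, 3, 9, 27, 81, 243, 729, 2187.
g_3(k) for k = 0…7: 1, 5, 20, 60, 120, 120, 0, 0.
First combine the last two factors: h(k) = Σ_j C(k,j)·g_2(j)·g_3(k−j) for k = 0…7: 1, 8, 59, 402, 2541, 14988, 83079, 435942.
c_7 = Σ_k C(7,k)·g_1(k)·h(7−k) = 1·1·435942 + 7·3·83079 + 21·6·14988 + 35·6·2541 = 435942 + 1744659 + 1888488 + 533610 = 4602699.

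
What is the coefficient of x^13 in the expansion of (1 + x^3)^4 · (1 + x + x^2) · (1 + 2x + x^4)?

7

(1 + x^3)^4 has coefficients 1,0,0,4,0,0,6,0,0,4,0,0,1 for degrees 0…12.
(1 + x + x^2) has coefficients 1,1,1,0,0,0,0,0,0,0,0,0,0,0 for degrees 0…13.
Finally multiplying by (1 + 2x + x^4), the product of all factors after the first has coefficients 1,3,3,2,1,1,1,0,0,0,0,0,0,0 for degrees 0…13.
[x^13] = 1·0 + 4·0 + 6·0 + 4·1 + 1·3 = 7.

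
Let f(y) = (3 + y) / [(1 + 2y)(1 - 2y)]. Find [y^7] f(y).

Partial fractions give a closed form: a_n = (5/4)·(-2)^n + (7/4)·2^n.
At n = 7: a_7 = 64.

64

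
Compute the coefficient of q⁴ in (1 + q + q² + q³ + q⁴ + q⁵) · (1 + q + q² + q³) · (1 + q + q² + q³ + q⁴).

(1 + q + q² + q³ + q⁴ + q⁵) has coefficients 1,1,1,1,1 for degrees 0…4.
(1 + q + q² + q³) has coefficients 1,1,1,1,0 for degrees 0…4.
Finally multiplying by (1 + q + q² + q³ + q⁴), the product of all factors after the first has coefficients 1,2,3,4,4 for degrees 0…4.
[q⁴] = 1·4 + 1·4 + 1·3 + 1·2 + 1·1 = 14.

14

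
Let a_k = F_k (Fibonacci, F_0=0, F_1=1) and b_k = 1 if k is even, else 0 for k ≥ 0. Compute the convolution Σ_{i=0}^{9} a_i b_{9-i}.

This is [x^9] in the product of the two ordinary generating functions.
Σ = 0·0 + 1·1 + 1·0 + 2·1 + 3·0 + 5·1 + 8·0 + 13·1 + 21·0 + 34·1 = 55.

55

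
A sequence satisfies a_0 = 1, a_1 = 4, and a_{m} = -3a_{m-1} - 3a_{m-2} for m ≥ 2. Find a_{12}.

729

The ordinary generating function has denominator 1 + 3x + 3x^2.
Iterating the recurrence: a_0,…,a_{12} = 1, 4, -15, 33, -54, 63, -27, -108, 405, -891, 1458, -1701, 729.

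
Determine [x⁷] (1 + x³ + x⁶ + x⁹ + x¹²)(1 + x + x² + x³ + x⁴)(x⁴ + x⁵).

3

(1 + x³ + x⁶ + x⁹ + x¹²) has coefficients 1,0,0,1,0,0,1,0 for degrees 0…7.
(1 + x + x² + x³ + x⁴) has coefficients 1,1,1,1,1,0,0,0 for degrees 0…7.
Finally multiplying by (x⁴ + x⁵), the product of all factors after the first has coefficients 0,0,0,0,1,2,2,2 for degrees 0…7.
[x⁷] = 1·2 + 1·1 + 1·0 = 3.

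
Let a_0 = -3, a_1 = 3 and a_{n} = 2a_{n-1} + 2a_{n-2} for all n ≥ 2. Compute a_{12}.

The ordinary generating function has denominator 1 - 2z - 2z^2.
Iterating the recurrence: a_0,…,a_{12} = -3, 3, 0, 6, 12, 36, 96, 264, 720, 1968, 5376, 14688, 40128.

40128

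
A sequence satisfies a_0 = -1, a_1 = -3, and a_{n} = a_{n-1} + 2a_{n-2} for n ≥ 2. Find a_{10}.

The ordinary generating function has denominator 1 - t - 2t^2.
Iterating the recurrence: a_0,…,a_{10} = -1, -3, -5, -11, -21, -43, -85, -171, -341, -683, -1365.

-1365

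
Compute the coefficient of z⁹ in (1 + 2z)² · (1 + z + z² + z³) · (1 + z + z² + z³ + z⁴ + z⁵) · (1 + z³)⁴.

(1 + 2z)² has coefficients 1,4,4 for degrees 0…2.
(1 + z + z² + z³) has coefficients 1,1,1,1,0,0,0,0,0,0 for degrees 0…9.
Multiplying by (1 + z + z² + z³ + z⁴ + z⁵) gives running coefficients 1,2,3,4,4,4,3,2,1,0 for degrees 0…9.
Finally multiplying by (1 + z³)⁴, the product of all factors after the first has coefficients 1,2,3,8,12,16,25,30,35,40 for degrees 0…9.
[z⁹] = 1·40 + 4·35 + 4·30 = 300.

300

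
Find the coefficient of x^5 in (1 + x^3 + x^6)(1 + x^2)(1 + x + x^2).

(1 + x^3 + x^6) has coefficients 1,0,0,1,0,0 for degrees 0…5.
(1 + x^2) has coefficients 1,0,1,0,0,0 for degrees 0…5.
Finally multiplying by (1 + x + x^2), the product of all factors after the first has coefficients 1,1,2,1,1,0 for degrees 0…5.
[x^5] = 1·0 + 1·2 = 2.

2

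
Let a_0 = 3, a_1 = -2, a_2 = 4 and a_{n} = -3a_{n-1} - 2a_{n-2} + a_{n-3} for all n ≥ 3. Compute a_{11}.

The ordinary generating function has denominator 1 + 3t + 2t^2 - t^3.
Iterating the recurrence: a_0,…,a_{11} = 3, -2, 4, -5, 5, -1, -12, 43, -106, 220, -405, 669.

669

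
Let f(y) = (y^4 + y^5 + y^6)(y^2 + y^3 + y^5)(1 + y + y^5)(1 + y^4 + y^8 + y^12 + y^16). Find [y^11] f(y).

(y^4 + y^5 + y^6) has coefficients 0,0,0,0,1,1,1 for degrees 0…6.
(y^2 + y^3 + y^5) has coefficients 0,0,1,1,0,1,0,0,0,0,0,0 for degrees 0…11.
Multiplying by (1 + y + y^5) gives running coefficients 0,0,1,2,1,1,1,1,1,0,1,0 for degrees 0…11.
Finally multiplying by (1 + y^4 + y^8 + y^12 + y^16), the product of all factors after the first has coefficients 0,0,1,2,1,1,2,3,2,1,3,3 for degrees 0…11.
[y^11] = 1·3 + 1·2 + 1·1 = 6.

6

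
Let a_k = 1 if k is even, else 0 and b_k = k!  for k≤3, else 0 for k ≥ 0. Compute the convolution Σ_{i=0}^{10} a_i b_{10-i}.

3

Write out a_i and b_{10-i} for i = 0,…,10 and sum the products.
Σ = 1·0 + 0·0 + 1·0 + 0·0 + 1·0 + 0·0 + 1·0 + 0·6 + 1·2 + 0·1 + 1·1 = 3.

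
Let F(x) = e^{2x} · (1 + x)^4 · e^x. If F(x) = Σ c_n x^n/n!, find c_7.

The EGF product rule gives c_7 = Σ_{k_1+k_2+k_3=7} C(7; k_1,k_2,k_3) · ∏ g_i(k_i), where e^{2x} gives (2)^k; (1+x)^4 gives the falling factorial (4)_k; e^x gives (1)^k.
g_1(k) for k = 0…7: 1, 2, 4, 8, 16, 32, 64, 128.
g_2(k) for k = 0…7: 1, 4, 12, 24, 24, 0, 0, 0.
g_3(k) for k = 0…7: 1, 1, 1, 1, 1, 1, 1, 1.
First combine the last two factors: h(k) = Σ_j C(k,j)·g_2(j)·g_3(k−j) for k = 0…7: 1, 5, 21, 73, 209, 501, 1045, 1961.
c_7 = Σ_k C(7,k)·g_1(k)·h(7−k) = 1·1·1961 + 7·2·1045 + 21·4·501 + 35·8·209 + 35·16·73 + 21·32·21 + 7·64·5 + 1·128·1 = 1961 + 14630 + 42084 + 58520 + 40880 + 14112 + 2240 + 128 = 174555.

174555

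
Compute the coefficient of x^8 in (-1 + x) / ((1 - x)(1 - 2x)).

-256

Partial fractions give a closed form: a_n = (-1)·2^n.
At n = 8: a_8 = -256.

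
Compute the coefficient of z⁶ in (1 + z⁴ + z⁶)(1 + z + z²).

(1 + z⁴ + z⁶) has coefficients 1,0,0,0,1,0,1 for degrees 0…6.
(1 + z + z²) has coefficients 1,1,1,0,0,0,0 for degrees 0…6.
[z⁶] = 1·0 + 1·1 + 1·1 = 2.

2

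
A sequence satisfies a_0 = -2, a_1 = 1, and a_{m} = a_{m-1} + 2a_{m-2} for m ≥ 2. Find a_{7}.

-41

The ordinary generating function has denominator 1 - q - 2q^2.
Iterating the recurrence: a_0,…,a_{7} = -2, 1, -3, -1, -7, -9, -23, -41.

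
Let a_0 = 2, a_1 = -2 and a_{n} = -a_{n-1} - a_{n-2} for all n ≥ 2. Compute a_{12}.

2

The ordinary generating function has denominator 1 + x + x^2.
Iterating the recurrence: a_0,…,a_{12} = 2, -2, 0, 2, -2, 0, 2, -2, 0, 2, -2, 0, 2.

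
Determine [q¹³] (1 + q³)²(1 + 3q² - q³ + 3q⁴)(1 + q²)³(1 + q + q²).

41

(1 + q³)² has coefficients 1,0,0,2,0,0,1 for degrees 0…6.
(1 + 3q² - q³ + 3q⁴) has coefficients 1,0,3,-1,3,0,0,0,0,0,0,0,0,0 for degrees 0…13.
Multiplying by (1 + q²)³ gives running coefficients 1,0,6,-1,15,-3,19,-3,12,-1,3,0,0,0 for degrees 0…13.
Finally multiplying by (1 + q + q²), the product of all factors after the first has coefficients 1,1,7,5,20,11,31,13,28,8,14,2,3,0 for degrees 0…13.
[q¹³] = 1·0 + 2·14 + 1·13 = 41.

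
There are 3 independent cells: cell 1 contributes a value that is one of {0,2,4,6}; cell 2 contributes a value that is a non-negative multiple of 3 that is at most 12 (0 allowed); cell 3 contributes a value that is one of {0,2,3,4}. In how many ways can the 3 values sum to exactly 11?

The generating function for the choices is (1 + q^2 + q^4 + q^6)·(1 + q^3 + q^6 + q^9 + q^12)·(1 + q^2 + q^3 + q^4); the count is [q^11].
(1 + q^2 + q^4 + q^6) has coefficients 1,0,1,0,1,0,1 for degrees 0…6.
(1 + q^3 + q^6 + q^9 + q^12) has coefficients 1,0,0,1,0,0,1,0,0,1,0,0 for degrees 0…11.
Finally multiplying by (1 + q^2 + q^3 + q^4), the product of all factors after the first has coefficients 1,0,1,2,1,1,2,1,1,2,1,1 for degrees 0…11.
[q^11] = 1·1 + 1·2 + 1·1 + 1·1 = 5.

5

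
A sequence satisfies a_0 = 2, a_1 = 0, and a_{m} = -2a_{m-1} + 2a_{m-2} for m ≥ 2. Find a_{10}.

The ordinary generating function has denominator 1 + 2q - 2q^2.
Iterating the recurrence: a_0,…,a_{10} = 2, 0, 4, -8, 24, -64, 176, -480, 1312, -3584, 9792.

9792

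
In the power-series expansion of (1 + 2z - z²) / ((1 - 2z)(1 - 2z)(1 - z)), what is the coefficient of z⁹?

15618

The denominator gives the recurrence a_n = 5a_(n−1) − 8a_(n−2) + 4a_(n−3) for n ≥ 3; the numerator fixes a_0 = 1, a_1 = 7, a_2 = 26.
Iterating: 1, 7, 26, 78, 210, 530, 1282, 3010, 6914, 15618, so a_9 = 15618.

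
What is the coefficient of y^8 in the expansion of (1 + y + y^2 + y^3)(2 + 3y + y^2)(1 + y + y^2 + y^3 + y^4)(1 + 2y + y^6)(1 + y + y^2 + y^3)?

(1 + y + y^2 + y^3) has coefficients 1,1,1,1 for degrees 0…3.
(2 + 3y + y^2) has coefficients 2,3,1,0,0,0,0,0,0 for degrees 0…8.
Multiplying by (1 + y + y^2 + y^3 + y^4) gives running coefficients 2,5,6,6,6,4,1,0,0 for degrees 0…8.
Multiplying by (1 + 2y + y^6) gives running coefficients 2,9,16,18,18,16,11,7,6 for degrees 0…8.
Finally multiplying by (1 + y + y^2 + y^3), the product of all factors after the first has coefficients 2,11,27,45,61,68,63,52,40 for degrees 0…8.
[y^8] = 1·40 + 1·52 + 1·63 + 1·68 = 223.

223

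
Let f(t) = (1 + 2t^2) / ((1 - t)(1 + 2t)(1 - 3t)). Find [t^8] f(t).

7319

Partial fractions give a closed form: a_n = (-1/2)·1^n + (2/5)·(-2)^n + (11/10)·3^n.
At n = 8: a_8 = 7319.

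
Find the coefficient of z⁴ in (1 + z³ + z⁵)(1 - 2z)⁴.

8

(1 + z³ + z⁵) has coefficients 1,0,0,1,0 for degrees 0…4.
(1 - 2z)⁴ has coefficients 1,-8,24,-32,16 for degrees 0…4.
[z⁴] = 1·16 + 1·(-8) = 8.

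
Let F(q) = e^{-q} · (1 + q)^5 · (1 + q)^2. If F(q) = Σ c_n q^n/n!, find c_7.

-204

The EGF product rule gives c_7 = Σ_{k_1+k_2+k_3=7} C(7; k_1,k_2,k_3) · ∏ g_i(k_i), where e^{-q} gives (-1)^k; (1+q)^5 gives the falling factorial (5)_k; (1+q)^2 gives the falling factorial (2)_k.
g_1(k) for k = 0…7: 1, -1, 1, -1, 1, -1, 1, -1.
g_2(k) for k = 0…7: 1, 5, 20, 60, 120, 120, 0, 0.
g_3(k) for k = 0…7: 1, 2, 2, 0, 0, 0, 0, 0.
First combine the last two factors: h(k) = Σ_j C(k,j)·g_2(j)·g_3(k−j) for k = 0…7: 1, 7, 42, 210, 840, 2520, 5040, 5040.
c_7 = Σ_k C(7,k)·g_1(k)·h(7−k) = 1·1·5040 + 7·(-1)·5040 + 21·1·2520 + 35·(-1)·840 + 35·1·210 + 21·(-1)·42 + 7·1·7 + 1·(-1)·1 = 5040 − 35280 + 52920 − 29400 + 7350 − 882 + 49 − 1 = -204.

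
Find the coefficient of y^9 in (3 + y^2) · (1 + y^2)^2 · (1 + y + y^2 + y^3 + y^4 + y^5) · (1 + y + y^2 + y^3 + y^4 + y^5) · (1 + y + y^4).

196

(3 + y^2) has coefficients 3,0,1 for degrees 0…2.
(1 + y^2)^2 has coefficients 1,0,2,0,1,0,0,0,0,0 for degrees 0…9.
Multiplying by (1 + y + y^2 + y^3 + y^4 + y^5) gives running coefficients 1,1,3,3,4,4,3,3,1,1 for degrees 0…9.
Multiplying by (1 + y + y^2 + y^3 + y^4 + y^5) gives running coefficients 1,2,5,8,12,16,18,20,18,16 for degrees 0…9.
Finally multiplying by (1 + y + y^4), the product of all factors after the first has coefficients 1,3,7,13,21,30,39,46,50,50 for degrees 0…9.
[y^9] = 3·50 + 1·46 = 196.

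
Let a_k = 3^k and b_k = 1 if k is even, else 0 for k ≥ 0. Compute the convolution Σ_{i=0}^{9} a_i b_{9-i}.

22143

This is [x^9] in the product of the two ordinary generating functions.
Σ = 1·0 + 3·1 + 9·0 + 27·1 + 81·0 + 243·1 + 729·0 + 2187·1 + 6561·0 + 19683·1 = 22143.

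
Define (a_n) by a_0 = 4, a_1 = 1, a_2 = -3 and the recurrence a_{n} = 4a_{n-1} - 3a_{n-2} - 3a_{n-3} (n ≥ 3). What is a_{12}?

The ordinary generating function has denominator 1 - 4t + 3t^2 + 3t^3.
Iterating the recurrence: a_0,…,a_{12} = 4, 1, -3, -27, -102, -318, -885, -2280, -5511, -12549, -26823, -53112, -94332.

-94332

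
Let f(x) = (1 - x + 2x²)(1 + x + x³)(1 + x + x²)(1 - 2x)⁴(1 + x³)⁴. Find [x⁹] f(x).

-256

(1 - x + 2x²) has coefficients 1,-1,2 for degrees 0…2.
(1 + x + x³) has coefficients 1,1,0,1,0,0,0,0,0,0 for degrees 0…9.
Multiplying by (1 + x + x²) gives running coefficients 1,2,2,2,1,1,0,0,0,0 for degrees 0…9.
Multiplying by (1 - 2x)⁴ gives running coefficients 1,-6,10,2,-15,9,-16,24,-16,16 for degrees 0…9.
Finally multiplying by (1 + x³)⁴, the product of all factors after the first has coefficients 1,-6,10,6,-39,49,-2,-72,80,-32 for degrees 0…9.
[x⁹] = 1·(-32) − 1·80 + 2·(-72) = -256.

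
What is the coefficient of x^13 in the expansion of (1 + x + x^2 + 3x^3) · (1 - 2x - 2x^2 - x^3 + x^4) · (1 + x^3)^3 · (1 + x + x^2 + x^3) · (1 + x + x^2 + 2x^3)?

(1 + x + x^2 + 3x^3) has coefficients 1,1,1,3 for degrees 0…3.
(1 - 2x - 2x^2 - x^3 + x^4) has coefficients 1,-2,-2,-1,1,0,0,0,0,0,0,0,0,0 for degrees 0…13.
Multiplying by (1 + x^3)^3 gives running coefficients 1,-2,-2,2,-5,-6,0,-3,-6,-2,1,-2,-1,1 for degrees 0…13.
Multiplying by (1 + x + x^2 + x^3) gives running coefficients 1,-1,-3,-1,-7,-11,-9,-14,-15,-11,-10,-9,-4,-1 for degrees 0…13.
Finally multiplying by (1 + x + x^2 + 2x^3), the product of all factors after the first has coefficients 1,0,-3,-3,-13,-25,-29,-48,-60,-58,-64,-60,-45,-34 for degrees 0…13.
[x^13] = 1·(-34) + 1·(-45) + 1·(-60) + 3·(-64) = -331.

-331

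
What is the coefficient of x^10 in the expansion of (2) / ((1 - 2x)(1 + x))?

1366

Partial fractions give a closed form: a_n = (4/3)·2^n + (2/3)·(-1)^n.
At n = 10: a_10 = 1366.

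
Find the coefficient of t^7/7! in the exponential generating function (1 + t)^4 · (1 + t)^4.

The EGF product rule gives c_7 = Σ_{k_1+k_2=7} C(7; k_1,k_2) · ∏ g_i(k_i), where (1+t)^4 gives the falling factorial (4)_k; (1+t)^4 gives the falling factorial (4)_k.
g_1(k) for k = 0…7: 1, 4, 12, 24, 24, 0, 0, 0.
g_2(k) for k = 0…7: 1, 4, 12, 24, 24, 0, 0, 0.
c_7 = Σ_k C(7,k)·g_1(k)·g_2(7−k) = 35·24·24 + 35·24·24 = 20160 + 20160 = 40320.

40320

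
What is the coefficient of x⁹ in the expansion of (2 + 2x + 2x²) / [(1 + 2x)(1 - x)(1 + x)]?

-1022

Partial fractions give a closed form: a_n = (2)·(-2)^n + (1)·1^n + (-1)·(-1)^n.
At n = 9: a_9 = -1022.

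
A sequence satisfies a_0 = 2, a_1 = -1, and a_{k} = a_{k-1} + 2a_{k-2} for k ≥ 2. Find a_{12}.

The ordinary generating function has denominator 1 - x - 2x^2.
Iterating the recurrence: a_0,…,a_{12} = 2, -1, 3, 1, 7, 9, 23, 41, 87, 169, 343, 681, 1367.

1367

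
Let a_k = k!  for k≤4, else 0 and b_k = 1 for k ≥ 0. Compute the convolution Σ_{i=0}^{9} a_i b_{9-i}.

34

Write out a_i and b_{9-i} for i = 0,…,9 and sum the products.
Σ = 1·1 + 1·1 + 2·1 + 6·1 + 24·1 + 0·1 + 0·1 + 0·1 + 0·1 + 0·1 = 34.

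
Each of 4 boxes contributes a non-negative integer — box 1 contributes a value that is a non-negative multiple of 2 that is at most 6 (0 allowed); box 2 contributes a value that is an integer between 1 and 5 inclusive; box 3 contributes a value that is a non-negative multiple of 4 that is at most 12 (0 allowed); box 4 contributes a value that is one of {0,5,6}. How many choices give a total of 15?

16

The generating function for the choices is (1 + y² + y⁴ + y⁶)·(y + y² + y³ + y⁴ + y⁵)·(1 + y⁴ + y⁸ + y¹²)·(1 + y⁵ + y⁶); the count is [y¹⁵].
(1 + y² + y⁴ + y⁶) has coefficients 1,0,1,0,1,0,1 for degrees 0…6.
(y + y² + y³ + y⁴ + y⁵) has coefficients 0,1,1,1,1,1,0,0,0,0,0,0,0,0,0,0 for degrees 0…15.
Multiplying by (1 + y⁴ + y⁸ + y¹²) gives running coefficients 0,1,1,1,1,2,1,1,1,2,1,1,1,2,1,1 for degrees 0…15.
Finally multiplying by (1 + y⁵ + y⁶), the product of all factors after the first has coefficients 0,1,1,1,1,2,2,3,3,4,4,4,3,4,4,4 for degrees 0…15.
[y¹⁵] = 1·4 + 1·4 + 1·4 + 1·4 = 16.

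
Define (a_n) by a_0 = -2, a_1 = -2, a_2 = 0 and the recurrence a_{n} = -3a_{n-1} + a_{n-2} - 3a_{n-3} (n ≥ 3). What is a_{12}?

The ordinary generating function has denominator 1 + 3t - t^2 + 3t^3.
Iterating the recurrence: a_0,…,a_{12} = -2, -2, 0, 4, -6, 22, -84, 292, -1026, 3622, -12768, 45004, -158646.

-158646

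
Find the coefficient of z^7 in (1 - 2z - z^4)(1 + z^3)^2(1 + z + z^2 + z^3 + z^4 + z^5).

-6

(1 - 2z - z^4) has coefficients 1,-2,0,0,-1 for degrees 0…4.
(1 + z^3)^2 has coefficients 1,0,0,2,0,0,1,0 for degrees 0…7.
Finally multiplying by (1 + z + z^2 + z^3 + z^4 + z^5), the product of all factors after the first has coefficients 1,1,1,3,3,3,3,3 for degrees 0…7.
[z^7] = 1·3 − 2·3 − 1·3 = -6.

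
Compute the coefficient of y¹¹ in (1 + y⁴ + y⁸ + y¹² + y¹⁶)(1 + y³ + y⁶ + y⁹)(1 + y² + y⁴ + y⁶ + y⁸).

(1 + y⁴ + y⁸ + y¹² + y¹⁶) has coefficients 1,0,0,0,1,0,0,0,1,0,0,0 for degrees 0…11.
(1 + y³ + y⁶ + y⁹) has coefficients 1,0,0,1,0,0,1,0,0,1,0,0 for degrees 0…11.
Finally multiplying by (1 + y² + y⁴ + y⁶ + y⁸), the product of all factors after the first has coefficients 1,0,1,1,1,1,2,1,2,2,1,2 for degrees 0…11.
[y¹¹] = 1·2 + 1·1 + 1·1 = 4.

4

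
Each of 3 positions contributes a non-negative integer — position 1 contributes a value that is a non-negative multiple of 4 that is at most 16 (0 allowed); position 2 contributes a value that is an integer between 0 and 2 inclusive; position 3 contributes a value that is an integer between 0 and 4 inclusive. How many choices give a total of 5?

The generating function for the choices is (1 + y^4 + y^8 + y^12 + y^16)·(1 + y + y^2)·(1 + y + y^2 + y^3 + y^4); the count is [y^5].
(1 + y^4 + y^8 + y^12 + y^16) has coefficients 1,0,0,0,1,0 for degrees 0…5.
(1 + y + y^2) has coefficients 1,1,1,0,0,0 for degrees 0…5.
Finally multiplying by (1 + y + y^2 + y^3 + y^4), the product of all factors after the first has coefficients 1,2,3,3,3,2 for degrees 0…5.
[y^5] = 1·2 + 1·2 = 4.

4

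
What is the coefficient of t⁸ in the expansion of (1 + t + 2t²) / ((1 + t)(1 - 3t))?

7655

The denominator gives the recurrence a_n = 2a_(n−1) + 3a_(n−2) for n ≥ 3; the numerator fixes a_0 = 1, a_1 = 3, a_2 = 11.
Iterating: 1, 3, 11, 31, 95, 283, 851, 2551, 7655, so a_8 = 7655.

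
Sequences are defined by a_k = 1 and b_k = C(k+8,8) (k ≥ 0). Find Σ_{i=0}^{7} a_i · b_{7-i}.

11440

This is [x^7] in the product of the two ordinary generating functions.
Σ = 1·6435 + 1·3003 + 1·1287 + 1·495 + 1·165 + 1·45 + 1·9 + 1·1 = 11440.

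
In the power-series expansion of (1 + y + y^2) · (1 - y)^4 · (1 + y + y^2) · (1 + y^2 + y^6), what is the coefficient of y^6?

6

(1 + y + y^2) has coefficients 1,1,1 for degrees 0…2.
(1 - y)^4 has coefficients 1,-4,6,-4,1,0,0 for degrees 0…6.
Multiplying by (1 + y + y^2) gives running coefficients 1,-3,3,-2,3,-3,1 for degrees 0…6.
Finally multiplying by (1 + y^2 + y^6), the product of all factors after the first has coefficients 1,-3,4,-5,6,-5,5 for degrees 0…6.
[y^6] = 1·5 + 1·(-5) + 1·6 = 6.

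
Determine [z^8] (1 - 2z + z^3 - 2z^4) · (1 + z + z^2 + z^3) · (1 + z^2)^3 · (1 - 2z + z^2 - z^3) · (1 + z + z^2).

(1 - 2z + z^3 - 2z^4) has coefficients 1,-2,0,1,-2 for degrees 0…4.
(1 + z + z^2 + z^3) has coefficients 1,1,1,1,0,0,0,0,0 for degrees 0…8.
Multiplying by (1 + z^2)^3 gives running coefficients 1,1,4,4,6,6,4,4,1 for degrees 0…8.
Multiplying by (1 - 2z + z^2 - z^3) gives running coefficients 1,-1,3,-4,1,-6,-6,-4,-9 for degrees 0…8.
Finally multiplying by (1 + z + z^2), the product of all factors after the first has coefficients 1,0,3,-2,0,-9,-11,-16,-19 for degrees 0…8.
[z^8] = 1·(-19) − 2·(-16) + 1·(-9) − 2·0 = 4.

4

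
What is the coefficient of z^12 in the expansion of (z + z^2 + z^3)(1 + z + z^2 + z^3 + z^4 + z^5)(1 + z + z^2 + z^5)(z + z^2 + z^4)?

(z + z^2 + z^3) has coefficients 0,1,1,1 for degrees 0…3.
(1 + z + z^2 + z^3 + z^4 + z^5) has coefficients 1,1,1,1,1,1,0,0,0,0,0,0,0 for degrees 0…12.
Multiplying by (1 + z + z^2 + z^5) gives running coefficients 1,2,3,3,3,4,3,2,1,1,1,0,0 for degrees 0…12.
Finally multiplying by (z + z^2 + z^4), the product of all factors after the first has coefficients 0,1,3,5,7,8,10,10,8,7,5,4,2 for degrees 0…12.
[z^12] = 1·4 + 1·5 + 1·7 = 16.

16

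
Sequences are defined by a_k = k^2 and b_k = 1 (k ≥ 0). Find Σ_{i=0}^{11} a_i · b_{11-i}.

506

Write out a_i and b_{11-i} for i = 0,…,11 and sum the products.
Σ = 0·1 + 1·1 + 4·1 + 9·1 + 16·1 + 25·1 + 36·1 + 49·1 + 64·1 + 81·1 + 100·1 + 121·1 = 506.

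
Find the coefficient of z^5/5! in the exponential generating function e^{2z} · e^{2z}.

1024

The EGF product rule gives c_5 = Σ_{k_1+k_2=5} C(5; k_1,k_2) · ∏ g_i(k_i), where e^{2z} gives (2)^k; e^{2z} gives (2)^k.
g_1(k) for k = 0…5: 1, 2, 4, 8, 16, 32.
g_2(k) for k = 0…5: 1, 2, 4, 8, 16, 32.
c_5 = Σ_k C(5,k)·g_1(k)·g_2(5−k) = 1·1·32 + 5·2·16 + 10·4·8 + 10·8·4 + 5·16·2 + 1·32·1 = 32 + 160 + 320 + 320 + 160 + 32 = 1024.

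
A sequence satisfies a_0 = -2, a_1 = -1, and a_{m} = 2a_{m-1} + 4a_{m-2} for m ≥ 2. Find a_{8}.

-9344

The ordinary generating function has denominator 1 - 2y - 4y^2.
Iterating the recurrence: a_0,…,a_{8} = -2, -1, -10, -24, -88, -272, -896, -2880, -9344.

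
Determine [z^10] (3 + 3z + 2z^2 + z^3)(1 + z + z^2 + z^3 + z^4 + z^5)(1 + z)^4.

(3 + 3z + 2z^2 + z^3) has coefficients 3,3,2,1 for degrees 0…3.
(1 + z + z^2 + z^3 + z^4 + z^5) has coefficients 1,1,1,1,1,1,0,0,0,0,0 for degrees 0…10.
Finally multiplying by (1 + z)^4, the product of all factors after the first has coefficients 1,5,11,15,16,16,15,11,5,1,0 for degrees 0…10.
[z^10] = 3·0 + 3·1 + 2·5 + 1·11 = 24.

24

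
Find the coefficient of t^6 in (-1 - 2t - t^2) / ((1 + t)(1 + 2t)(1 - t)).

-22

Partial fractions give a closed form: a_n = (-1/3)·(-2)^n + (-2/3)·1^n.
At n = 6: a_6 = -22.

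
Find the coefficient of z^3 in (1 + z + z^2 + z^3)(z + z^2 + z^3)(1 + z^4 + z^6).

3

(1 + z + z^2 + z^3) has coefficients 1,1,1,1 for degrees 0…3.
(z + z^2 + z^3) has coefficients 0,1,1,1 for degrees 0…3.
Finally multiplying by (1 + z^4 + z^6), the product of all factors after the first has coefficients 0,1,1,1 for degrees 0…3.
[z^3] = 1·1 + 1·1 + 1·1 + 1·0 = 3.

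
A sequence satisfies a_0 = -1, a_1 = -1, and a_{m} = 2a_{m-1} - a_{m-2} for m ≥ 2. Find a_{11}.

-1

The ordinary generating function has denominator 1 - 2x + x^2.
Iterating the recurrence: a_0,…,a_{11} = -1, -1, -1, -1, -1, -1, -1, -1, -1, -1, -1, -1.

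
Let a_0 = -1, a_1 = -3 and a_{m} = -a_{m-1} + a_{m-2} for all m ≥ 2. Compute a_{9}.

The ordinary generating function has denominator 1 + z - z^2.
Iterating the recurrence: a_0,…,a_{9} = -1, -3, 2, -5, 7, -12, 19, -31, 50, -81.

-81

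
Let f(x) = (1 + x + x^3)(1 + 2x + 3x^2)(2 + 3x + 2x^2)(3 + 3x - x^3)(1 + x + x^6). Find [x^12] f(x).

70

(1 + x + x^3) has coefficients 1,1,0,1 for degrees 0…3.
(1 + 2x + 3x^2) has coefficients 1,2,3,0,0,0,0,0,0,0,0,0,0 for degrees 0…12.
Multiplying by (2 + 3x + 2x^2) gives running coefficients 2,7,14,13,6,0,0,0,0,0,0,0,0 for degrees 0…12.
Multiplying by (3 + 3x - x^3) gives running coefficients 6,27,63,79,50,4,-13,-6,0,0,0,0,0 for degrees 0…12.
Finally multiplying by (1 + x + x^6), the product of all factors after the first has coefficients 6,33,90,142,129,54,-3,8,57,79,50,4,-13 for degrees 0…12.
[x^12] = 1·(-13) + 1·4 + 1·79 = 70.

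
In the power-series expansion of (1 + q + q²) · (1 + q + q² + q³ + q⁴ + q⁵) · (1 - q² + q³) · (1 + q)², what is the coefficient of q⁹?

4

(1 + q + q²) has coefficients 1,1,1 for degrees 0…2.
(1 + q + q² + q³ + q⁴ + q⁵) has coefficients 1,1,1,1,1,1,0,0,0,0 for degrees 0…9.
Multiplying by (1 - q² + q³) gives running coefficients 1,1,0,1,1,1,0,0,1,0 for degrees 0…9.
Finally multiplying by (1 + q)², the product of all factors after the first has coefficients 1,3,3,2,3,4,3,1,1,2 for degrees 0…9.
[q⁹] = 1·2 + 1·1 + 1·1 = 4.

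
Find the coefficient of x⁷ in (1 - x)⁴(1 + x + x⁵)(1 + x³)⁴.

-24

(1 - x)⁴ has coefficients 1,-4,6,-4,1 for degrees 0…4.
(1 + x + x⁵) has coefficients 1,1,0,0,0,1,0,0 for degrees 0…7.
Finally multiplying by (1 + x³)⁴, the product of all factors after the first has coefficients 1,1,0,4,4,1,6,6 for degrees 0…7.
[x⁷] = 1·6 − 4·6 + 6·1 − 4·4 + 1·4 = -24.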